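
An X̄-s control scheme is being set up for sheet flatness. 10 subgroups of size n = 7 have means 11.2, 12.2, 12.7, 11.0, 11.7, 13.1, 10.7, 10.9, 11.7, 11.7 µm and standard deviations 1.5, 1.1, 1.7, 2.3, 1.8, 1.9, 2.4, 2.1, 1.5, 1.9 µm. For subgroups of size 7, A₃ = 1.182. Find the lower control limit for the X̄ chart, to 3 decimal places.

X̄̄ = (11.2 + 12.2 + 12.7 + 11.0 + 11.7 + 13.1 + 10.7 + 10.9 + 11.7 + 11.7) / 10 = 11.6900
s̄ = (1.5 + 1.1 + 1.7 + 2.3 + 1.8 + 1.9 + 2.4 + 2.1 + 1.5 + 1.9) / 10 = 1.8200
LCL = X̄̄ − A₃·s̄ = 11.6900 − 1.182 × 1.8200 = 9.5388

9.539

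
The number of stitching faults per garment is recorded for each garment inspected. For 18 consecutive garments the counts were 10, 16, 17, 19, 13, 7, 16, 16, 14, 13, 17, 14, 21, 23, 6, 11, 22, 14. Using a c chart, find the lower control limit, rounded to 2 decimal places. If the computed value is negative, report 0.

c̄ = (10 + 16 + 17 + 19 + 13 + 7 + 16 + 16 + 14 + 13 + 17 + 14 + 21 + 23 + 6 + 11 + 22 + 14) / 18 = 269 / 18 = 14.9444
LCL = c̄ − 3√c̄ = 14.9444 − 3 × 3.8658 = 3.3470

3.35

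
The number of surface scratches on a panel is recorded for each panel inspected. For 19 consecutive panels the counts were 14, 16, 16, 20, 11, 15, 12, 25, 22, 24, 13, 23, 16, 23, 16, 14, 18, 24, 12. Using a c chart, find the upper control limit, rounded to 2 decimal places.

c̄ = (14 + 16 + 16 + 20 + 11 + 15 + 12 + 25 + 22 + 24 + 13 + 23 + 16 + 23 + 16 + 14 + 18 + 24 + 12) / 19 = 334 / 19 = 17.5789
UCL = c̄ + 3√c̄ = 17.5789 + 3 × √17.5789 = 17.5789 + 3 × 4.1927 = 30.1571

30.16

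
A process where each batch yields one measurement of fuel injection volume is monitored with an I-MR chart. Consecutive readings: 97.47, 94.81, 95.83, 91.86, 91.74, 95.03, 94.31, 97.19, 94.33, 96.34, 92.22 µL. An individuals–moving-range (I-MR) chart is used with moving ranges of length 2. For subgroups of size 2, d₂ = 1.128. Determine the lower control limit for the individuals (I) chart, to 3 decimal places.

88.358

X̄ = (97.47 + 94.81 + 95.83 + 91.86 + 91.74 + 95.03 + 94.31 + 97.19 + 94.33 + 96.34 + 92.22) / 11 = 94.6482
Moving ranges: 2.66, 1.02, 3.97, 0.12, 3.29, 0.72, 2.88, 2.86, 2.01, 4.12; M̄R̄ = 23.6500 / 10 = 2.3650
LCL = X̄ − 3·M̄R̄/d₂ = 94.6482 − 3 × 2.3650 / 1.128 = 88.3583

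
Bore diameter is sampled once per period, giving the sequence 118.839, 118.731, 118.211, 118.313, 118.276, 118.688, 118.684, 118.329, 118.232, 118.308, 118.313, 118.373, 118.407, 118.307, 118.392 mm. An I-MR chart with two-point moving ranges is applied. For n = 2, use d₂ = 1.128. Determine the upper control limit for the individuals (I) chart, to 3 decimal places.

X̄ = (118.839 + 118.731 + 118.211 + 118.313 + 118.276 + 118.688 + 118.684 + 118.329 + 118.232 + 118.308 + 118.313 + 118.373 + 118.407 + 118.307 + 118.392) / 15 = 118.4269
Moving ranges: 0.108, 0.520, 0.102, 0.037, 0.412, 0.004, 0.355, 0.097, 0.076, 0.005, 0.060, 0.034, 0.100, 0.085; M̄R̄ = 1.9950 / 14 = 0.1425
UCL = X̄ + 3·M̄R̄/d₂ = 118.4269 + 3 × 0.1425 / 1.128 = 118.8059

118.806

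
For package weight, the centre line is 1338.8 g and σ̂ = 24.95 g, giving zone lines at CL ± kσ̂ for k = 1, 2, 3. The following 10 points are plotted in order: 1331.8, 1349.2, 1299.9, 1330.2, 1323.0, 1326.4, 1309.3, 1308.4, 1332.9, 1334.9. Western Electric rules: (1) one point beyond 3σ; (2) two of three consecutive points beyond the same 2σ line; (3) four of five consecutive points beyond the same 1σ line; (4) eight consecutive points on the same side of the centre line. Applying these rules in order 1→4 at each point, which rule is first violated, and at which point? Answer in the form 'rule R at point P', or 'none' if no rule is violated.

Zone of each point (C = within 1σ̂, B = 1σ̂–2σ̂, A = 2σ̂–3σ̂, * = beyond 3σ̂; sign = side of CL): 1:-C, 2:+C, 3:-B, 4:-C, 5:-C, 6:-C, 7:-B, 8:-B, 9:-C, 10:-C
Rule 4 (eight consecutive points on the same side of the centre line) is satisfied at point 10.

rule 4 at point 10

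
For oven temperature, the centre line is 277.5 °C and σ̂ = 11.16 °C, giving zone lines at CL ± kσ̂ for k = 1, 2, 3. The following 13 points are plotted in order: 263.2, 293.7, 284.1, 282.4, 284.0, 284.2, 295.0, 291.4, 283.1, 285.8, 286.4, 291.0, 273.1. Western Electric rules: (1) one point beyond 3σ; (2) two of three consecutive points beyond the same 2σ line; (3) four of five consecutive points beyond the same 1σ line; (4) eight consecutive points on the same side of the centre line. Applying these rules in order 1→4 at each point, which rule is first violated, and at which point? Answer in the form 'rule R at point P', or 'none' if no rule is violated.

Zone of each point (C = within 1σ̂, B = 1σ̂–2σ̂, A = 2σ̂–3σ̂, * = beyond 3σ̂; sign = side of CL): 1:-B, 2:+B, 3:+C, 4:+C, 5:+C, 6:+C, 7:+B, 8:+B, 9:+C, 10:+C, 11:+C, 12:+B, 13:-C
Rule 4 (eight consecutive points on the same side of the centre line) is satisfied at point 9.

rule 4 at point 9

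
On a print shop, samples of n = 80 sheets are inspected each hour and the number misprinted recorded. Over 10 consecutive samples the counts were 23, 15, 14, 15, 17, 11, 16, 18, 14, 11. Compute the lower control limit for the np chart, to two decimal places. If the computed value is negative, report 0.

p̄ = Σdᵢ / (k·n) = 154 / (10 × 80) = 0.19250
LCL = np̄ − 3·√(np̄(1−p̄)) = 15.4000 − 3 × 3.5264 = 4.8208

4.82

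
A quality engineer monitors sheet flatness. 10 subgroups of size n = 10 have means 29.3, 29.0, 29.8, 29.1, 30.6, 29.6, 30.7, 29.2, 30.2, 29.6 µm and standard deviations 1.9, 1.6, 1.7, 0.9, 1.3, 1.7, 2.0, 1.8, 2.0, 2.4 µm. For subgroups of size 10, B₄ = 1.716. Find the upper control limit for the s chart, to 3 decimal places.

s̄ = (1.9 + 1.6 + 1.7 + 0.9 + 1.3 + 1.7 + 2.0 + 1.8 + 2.0 + 2.4) / 10 = 1.7300
UCL_s = B₄·s̄ = 1.716 × 1.7300 = 2.9687

2.969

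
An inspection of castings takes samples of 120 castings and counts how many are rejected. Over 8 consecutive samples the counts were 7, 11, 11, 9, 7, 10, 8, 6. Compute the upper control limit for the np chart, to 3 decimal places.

p̄ = Σdᵢ / (k·n) = 69 / (8 × 120) = 0.07187
UCL = np̄ + 3·√(np̄(1−p̄)) = 8.6250 + 3 × √(8.6250×0.92812) = 8.6250 + 3 × 2.8293 = 17.1130

17.113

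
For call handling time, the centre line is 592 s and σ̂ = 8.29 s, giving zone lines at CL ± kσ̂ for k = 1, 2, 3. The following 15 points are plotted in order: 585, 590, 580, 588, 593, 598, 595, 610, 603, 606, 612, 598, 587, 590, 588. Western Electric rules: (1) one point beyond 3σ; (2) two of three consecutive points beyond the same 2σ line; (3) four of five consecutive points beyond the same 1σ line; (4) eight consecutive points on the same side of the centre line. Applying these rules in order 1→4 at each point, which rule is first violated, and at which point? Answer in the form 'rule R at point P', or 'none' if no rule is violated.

rule 3 at point 11

Zone of each point (C = within 1σ̂, B = 1σ̂–2σ̂, A = 2σ̂–3σ̂, * = beyond 3σ̂; sign = side of CL): 1:-C, 2:-C, 3:-B, 4:-C, 5:+C, 6:+C, 7:+C, 8:+A, 9:+B, 10:+B, 11:+A, 12:+C, 13:-C, 14:-C, 15:-C
Rule 3 (four of five consecutive points beyond the same 1σ limit) is satisfied at point 11.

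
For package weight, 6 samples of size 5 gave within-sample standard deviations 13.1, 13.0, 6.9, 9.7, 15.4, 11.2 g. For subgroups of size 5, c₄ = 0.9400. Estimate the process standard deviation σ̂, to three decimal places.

s̄ = (13.1 + 13.0 + 6.9 + 9.7 + 15.4 + 11.2) / 6 = 11.5500
σ̂ = s̄ / c₄ = 11.5500 / 0.9400 = 12.2872

12.287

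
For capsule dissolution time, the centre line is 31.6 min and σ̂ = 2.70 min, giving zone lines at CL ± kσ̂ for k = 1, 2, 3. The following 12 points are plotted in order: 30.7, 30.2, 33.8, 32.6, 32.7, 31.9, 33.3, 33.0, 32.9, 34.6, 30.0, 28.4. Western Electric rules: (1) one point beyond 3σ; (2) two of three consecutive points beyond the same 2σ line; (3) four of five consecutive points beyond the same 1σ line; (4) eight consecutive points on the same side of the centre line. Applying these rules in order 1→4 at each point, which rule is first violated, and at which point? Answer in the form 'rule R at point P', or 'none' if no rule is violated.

Zone of each point (C = within 1σ̂, B = 1σ̂–2σ̂, A = 2σ̂–3σ̂, * = beyond 3σ̂; sign = side of CL): 1:-C, 2:-C, 3:+C, 4:+C, 5:+C, 6:+C, 7:+C, 8:+C, 9:+C, 10:+B, 11:-C, 12:-B
Rule 4 (eight consecutive points on the same side of the centre line) is satisfied at point 10.

rule 4 at point 10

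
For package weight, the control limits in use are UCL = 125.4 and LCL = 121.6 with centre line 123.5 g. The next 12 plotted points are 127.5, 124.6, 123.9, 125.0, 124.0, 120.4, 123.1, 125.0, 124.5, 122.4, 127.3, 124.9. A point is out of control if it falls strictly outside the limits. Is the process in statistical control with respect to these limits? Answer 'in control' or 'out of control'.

out of control

Compare each point to [121.6, 125.4]: sample 1 = 127.5 > UCL; sample 6 = 120.4 < LCL; sample 11 = 127.3 > UCL.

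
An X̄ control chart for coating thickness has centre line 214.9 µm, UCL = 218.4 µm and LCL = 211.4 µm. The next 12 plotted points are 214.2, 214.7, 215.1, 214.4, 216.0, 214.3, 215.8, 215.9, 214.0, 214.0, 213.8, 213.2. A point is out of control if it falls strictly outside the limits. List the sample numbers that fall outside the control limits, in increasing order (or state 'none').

none

All 12 points lie within [211.4, 218.4].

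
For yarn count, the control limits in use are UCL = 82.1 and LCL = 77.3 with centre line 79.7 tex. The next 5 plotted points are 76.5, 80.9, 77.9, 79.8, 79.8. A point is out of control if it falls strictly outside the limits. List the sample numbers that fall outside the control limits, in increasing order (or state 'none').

1

Compare each point to [77.3, 82.1]: sample 1 = 76.5 < LCL.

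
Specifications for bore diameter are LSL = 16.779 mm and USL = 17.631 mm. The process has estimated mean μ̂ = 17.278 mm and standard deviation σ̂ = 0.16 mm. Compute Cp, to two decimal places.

Cp = (USL − LSL) / (6σ̂) = (17.631 − 16.779) / (6 × 0.16) = 0.8520 / 0.9600 = 0.8875

0.89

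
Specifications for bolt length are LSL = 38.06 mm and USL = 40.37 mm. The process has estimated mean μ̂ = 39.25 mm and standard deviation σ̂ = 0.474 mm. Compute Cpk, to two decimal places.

Cpu = (USL − μ̂) / (3σ̂) = (40.37 − 39.25) / (3 × 0.474) = 0.7876; Cpl = (μ̂ − LSL) / (3σ̂) = (39.25 − 38.06) / (3 × 0.474) = 0.8368; Cpk = min(Cpu, Cpl) = 0.7876

0.79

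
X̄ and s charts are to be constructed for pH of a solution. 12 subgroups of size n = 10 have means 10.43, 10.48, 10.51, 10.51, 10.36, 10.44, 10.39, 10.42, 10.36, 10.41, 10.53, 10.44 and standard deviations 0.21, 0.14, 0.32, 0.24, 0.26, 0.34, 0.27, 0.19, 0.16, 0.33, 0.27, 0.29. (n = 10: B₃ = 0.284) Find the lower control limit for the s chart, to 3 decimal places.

0.071

s̄ = (0.21 + 0.14 + 0.32 + 0.24 + 0.26 + 0.34 + 0.27 + 0.19 + 0.16 + 0.33 + 0.27 + 0.29) / 12 = 0.2517
LCL_s = B₃·s̄ = 0.284 × 0.2517 = 0.0715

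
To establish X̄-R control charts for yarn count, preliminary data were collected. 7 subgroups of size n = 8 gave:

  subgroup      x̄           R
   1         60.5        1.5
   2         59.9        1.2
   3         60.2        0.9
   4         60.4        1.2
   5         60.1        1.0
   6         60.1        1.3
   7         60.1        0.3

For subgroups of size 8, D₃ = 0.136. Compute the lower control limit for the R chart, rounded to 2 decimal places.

0.14

R̄ = (1.5 + 1.2 + 0.9 + 1.2 + 1.0 + 1.3 + 0.3) / 7 = 7.4000 / 7 = 1.0571
LCL_R = D₃·R̄ = 0.136 × 1.0571 = 0.1438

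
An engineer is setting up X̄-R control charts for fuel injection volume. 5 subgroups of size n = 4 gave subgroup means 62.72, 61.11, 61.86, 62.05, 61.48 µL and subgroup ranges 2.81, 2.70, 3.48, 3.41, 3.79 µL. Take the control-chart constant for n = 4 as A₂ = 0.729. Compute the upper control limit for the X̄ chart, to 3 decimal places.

X̄̄ = (62.72 + 61.11 + 61.86 + 62.05 + 61.48) / 5 = 309.2200 / 5 = 61.8440
R̄ = (2.81 + 2.70 + 3.48 + 3.41 + 3.79) / 5 = 16.1900 / 5 = 3.2380
UCL = X̄̄ + A₂·R̄ = 61.8440 + 0.729 × 3.2380 = 64.2045

64.205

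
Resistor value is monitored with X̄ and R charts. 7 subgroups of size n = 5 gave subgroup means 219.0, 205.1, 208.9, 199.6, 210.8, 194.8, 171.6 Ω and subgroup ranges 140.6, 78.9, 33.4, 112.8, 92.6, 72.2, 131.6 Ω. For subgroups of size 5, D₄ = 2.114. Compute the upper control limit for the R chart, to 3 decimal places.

199.954

R̄ = (140.6 + 78.9 + 33.4 + 112.8 + 92.6 + 72.2 + 131.6) / 7 = 662.1000 / 7 = 94.5857
UCL_R = D₄·R̄ = 2.114 × 94.5857 = 199.9542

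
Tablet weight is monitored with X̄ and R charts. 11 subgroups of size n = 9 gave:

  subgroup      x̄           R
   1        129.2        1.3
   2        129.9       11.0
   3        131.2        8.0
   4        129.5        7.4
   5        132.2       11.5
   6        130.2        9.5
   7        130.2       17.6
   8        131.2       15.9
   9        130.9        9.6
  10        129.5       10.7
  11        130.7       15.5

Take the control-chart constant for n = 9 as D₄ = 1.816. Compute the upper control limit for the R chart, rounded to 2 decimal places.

19.48

R̄ = (1.3 + 11.0 + 8.0 + 7.4 + 11.5 + 9.5 + 17.6 + 15.9 + 9.6 + 10.7 + 15.5) / 11 = 118.0000 / 11 = 10.7273
UCL_R = D₄·R̄ = 1.816 × 10.7273 = 19.4807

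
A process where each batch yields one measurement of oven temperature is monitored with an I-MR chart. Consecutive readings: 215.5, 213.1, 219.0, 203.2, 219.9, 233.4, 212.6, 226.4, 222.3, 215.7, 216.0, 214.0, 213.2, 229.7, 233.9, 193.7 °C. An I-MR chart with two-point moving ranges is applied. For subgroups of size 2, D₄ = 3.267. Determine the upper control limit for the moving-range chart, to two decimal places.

35.63

Moving ranges: 2.4, 5.9, 15.8, 16.7, 13.5, 20.8, 13.8, 4.1, 6.6, 0.3, 2.0, 0.8, 16.5, 4.2, 40.2; M̄R̄ = 163.6000 / 15 = 10.9067
UCL_MR = D₄·M̄R̄ = 3.267 × 10.9067 = 35.6321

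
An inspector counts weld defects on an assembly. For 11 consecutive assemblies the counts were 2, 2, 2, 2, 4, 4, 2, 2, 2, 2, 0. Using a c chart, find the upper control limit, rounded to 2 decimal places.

6.61

c̄ = (2 + 2 + 2 + 2 + 4 + 4 + 2 + 2 + 2 + 2 + 0) / 11 = 24 / 11 = 2.1818
UCL = c̄ + 3√c̄ = 2.1818 + 3 × √2.1818 = 2.1818 + 3 × 1.4771 = 6.6131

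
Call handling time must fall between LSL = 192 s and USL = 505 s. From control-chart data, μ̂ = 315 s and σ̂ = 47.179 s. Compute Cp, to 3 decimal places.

1.106

Cp = (USL − LSL) / (6σ̂) = (505 − 192) / (6 × 47.179) = 313.0000 / 283.0740 = 1.1057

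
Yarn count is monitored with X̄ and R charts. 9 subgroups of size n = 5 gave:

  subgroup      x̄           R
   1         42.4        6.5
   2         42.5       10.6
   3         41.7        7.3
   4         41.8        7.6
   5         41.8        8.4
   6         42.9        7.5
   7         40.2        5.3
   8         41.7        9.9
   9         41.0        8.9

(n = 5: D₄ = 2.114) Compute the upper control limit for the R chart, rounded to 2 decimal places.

R̄ = (6.5 + 10.6 + 7.3 + 7.6 + 8.4 + 7.5 + 5.3 + 9.9 + 8.9) / 9 = 72.0000 / 9 = 8.0000
UCL_R = D₄·R̄ = 2.114 × 8.0000 = 16.9120

16.91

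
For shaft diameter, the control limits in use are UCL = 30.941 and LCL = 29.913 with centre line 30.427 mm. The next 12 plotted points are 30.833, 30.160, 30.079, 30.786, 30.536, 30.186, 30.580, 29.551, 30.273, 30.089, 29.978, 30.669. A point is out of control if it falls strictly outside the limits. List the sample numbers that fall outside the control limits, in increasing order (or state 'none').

8

Compare each point to [29.913, 30.941]: sample 8 = 29.551 < LCL.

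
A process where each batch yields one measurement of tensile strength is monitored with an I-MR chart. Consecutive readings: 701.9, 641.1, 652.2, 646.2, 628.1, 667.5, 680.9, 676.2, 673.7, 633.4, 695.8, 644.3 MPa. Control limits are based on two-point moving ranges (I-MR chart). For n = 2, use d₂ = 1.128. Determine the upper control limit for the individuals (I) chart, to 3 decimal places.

736.775

X̄ = (701.9 + 641.1 + 652.2 + 646.2 + 628.1 + 667.5 + 680.9 + 676.2 + 673.7 + 633.4 + 695.8 + 644.3) / 12 = 661.7750
Moving ranges: 60.8, 11.1, 6.0, 18.1, 39.4, 13.4, 4.7, 2.5, 40.3, 62.4, 51.5; M̄R̄ = 310.2000 / 11 = 28.2000
UCL = X̄ + 3·M̄R̄/d₂ = 661.7750 + 3 × 28.2000 / 1.128 = 736.7750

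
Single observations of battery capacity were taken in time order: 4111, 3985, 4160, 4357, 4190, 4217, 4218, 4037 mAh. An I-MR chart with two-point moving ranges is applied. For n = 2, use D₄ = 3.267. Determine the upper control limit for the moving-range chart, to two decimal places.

407.91

Moving ranges: 126, 175, 197, 167, 27, 1, 181; M̄R̄ = 874.0000 / 7 = 124.8571
UCL_MR = D₄·M̄R̄ = 3.267 × 124.8571 = 407.9083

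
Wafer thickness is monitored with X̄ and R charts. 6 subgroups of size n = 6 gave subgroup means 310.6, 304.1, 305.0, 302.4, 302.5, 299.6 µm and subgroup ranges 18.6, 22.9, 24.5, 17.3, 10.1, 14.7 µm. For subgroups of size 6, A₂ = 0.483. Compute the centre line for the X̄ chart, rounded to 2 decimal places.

304.03

X̄̄ = (310.6 + 304.1 + 305.0 + 302.4 + 302.5 + 299.6) / 6 = 1824.2000 / 6 = 304.0333
CL = X̄̄ = 304.0333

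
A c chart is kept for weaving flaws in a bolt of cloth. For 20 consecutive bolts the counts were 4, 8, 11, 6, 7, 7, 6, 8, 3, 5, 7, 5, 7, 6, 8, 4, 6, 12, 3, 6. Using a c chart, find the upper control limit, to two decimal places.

14.07

c̄ = (4 + 8 + 11 + 6 + 7 + 7 + 6 + 8 + 3 + 5 + 7 + 5 + 7 + 6 + 8 + 4 + 6 + 12 + 3 + 6) / 20 = 129 / 20 = 6.4500
UCL = c̄ + 3√c̄ = 6.4500 + 3 × √6.4500 = 6.4500 + 3 × 2.5397 = 14.0691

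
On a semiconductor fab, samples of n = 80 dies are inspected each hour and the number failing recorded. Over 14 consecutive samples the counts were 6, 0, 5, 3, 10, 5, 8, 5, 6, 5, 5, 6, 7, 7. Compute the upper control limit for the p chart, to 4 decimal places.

0.1550

p̄ = Σdᵢ / (k·n) = 78 / (14 × 80) = 0.06964
UCL = p̄ + 3·√(p̄(1−p̄)/n) = 0.06964 + 3 × √(0.06964×0.93036/80) = 0.06964 + 3 × 0.02846 = 0.15502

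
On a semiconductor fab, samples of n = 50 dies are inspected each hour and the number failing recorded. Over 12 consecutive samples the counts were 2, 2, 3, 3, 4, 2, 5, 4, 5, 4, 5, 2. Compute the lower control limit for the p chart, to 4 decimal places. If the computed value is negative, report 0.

p̄ = Σdᵢ / (k·n) = 41 / (12 × 50) = 0.06833
LCL = p̄ − 3·√(p̄(1−p̄)/n) = 0.06833 − 3 × 0.03568 = -0.03872 → 0 (negative, so LCL = 0)

0.0000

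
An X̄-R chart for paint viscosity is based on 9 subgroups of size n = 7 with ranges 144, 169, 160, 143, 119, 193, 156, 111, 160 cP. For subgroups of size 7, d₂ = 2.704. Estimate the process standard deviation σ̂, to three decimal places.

R̄ = (144 + 169 + 160 + 143 + 119 + 193 + 156 + 111 + 160) / 9 = 150.5556
σ̂ = R̄ / d₂ = 150.5556 / 2.704 = 55.6788

55.679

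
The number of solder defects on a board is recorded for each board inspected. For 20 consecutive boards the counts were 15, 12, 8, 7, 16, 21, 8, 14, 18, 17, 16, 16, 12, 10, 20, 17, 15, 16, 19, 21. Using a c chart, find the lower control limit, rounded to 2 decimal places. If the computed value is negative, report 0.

c̄ = (15 + 12 + 8 + 7 + 16 + 21 + 8 + 14 + 18 + 17 + 16 + 16 + 12 + 10 + 20 + 17 + 15 + 16 + 19 + 21) / 20 = 298 / 20 = 14.9000
LCL = c̄ − 3√c̄ = 14.9000 − 3 × 3.8601 = 3.3198

3.32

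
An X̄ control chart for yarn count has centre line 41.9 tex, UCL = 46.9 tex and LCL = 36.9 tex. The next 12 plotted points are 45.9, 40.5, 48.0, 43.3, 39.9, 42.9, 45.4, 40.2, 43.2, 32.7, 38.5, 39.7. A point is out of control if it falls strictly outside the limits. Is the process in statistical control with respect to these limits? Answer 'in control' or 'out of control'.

Compare each point to [36.9, 46.9]: sample 3 = 48.0 > UCL; sample 10 = 32.7 < LCL.

out of control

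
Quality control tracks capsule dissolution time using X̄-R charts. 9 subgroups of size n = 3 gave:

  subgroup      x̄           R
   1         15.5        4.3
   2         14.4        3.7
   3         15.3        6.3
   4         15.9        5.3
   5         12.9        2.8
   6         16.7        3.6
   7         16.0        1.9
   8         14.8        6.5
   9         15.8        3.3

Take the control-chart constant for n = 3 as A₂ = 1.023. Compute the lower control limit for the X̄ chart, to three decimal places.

10.970

X̄̄ = (15.5 + 14.4 + 15.3 + 15.9 + 12.9 + 16.7 + 16.0 + 14.8 + 15.8) / 9 = 137.3000 / 9 = 15.2556
R̄ = (4.3 + 3.7 + 6.3 + 5.3 + 2.8 + 3.6 + 1.9 + 6.5 + 3.3) / 9 = 37.7000 / 9 = 4.1889
LCL = X̄̄ − A₂·R̄ = 15.2556 − 1.023 × 4.1889 = 10.9703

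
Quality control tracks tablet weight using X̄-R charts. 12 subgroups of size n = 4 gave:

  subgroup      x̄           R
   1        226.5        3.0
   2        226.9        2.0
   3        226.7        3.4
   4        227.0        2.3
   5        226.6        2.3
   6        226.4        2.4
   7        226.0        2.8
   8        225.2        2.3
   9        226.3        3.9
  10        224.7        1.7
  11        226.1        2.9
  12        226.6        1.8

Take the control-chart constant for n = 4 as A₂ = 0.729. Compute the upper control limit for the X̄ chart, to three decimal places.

X̄̄ = (226.5 + 226.9 + 226.7 + 227.0 + 226.6 + 226.4 + 226.0 + 225.2 + 226.3 + 224.7 + 226.1 + 226.6) / 12 = 2715.0000 / 12 = 226.2500
R̄ = (3.0 + 2.0 + 3.4 + 2.3 + 2.3 + 2.4 + 2.8 + 2.3 + 3.9 + 1.7 + 2.9 + 1.8) / 12 = 30.8000 / 12 = 2.5667
UCL = X̄̄ + A₂·R̄ = 226.2500 + 0.729 × 2.5667 = 228.1211

228.121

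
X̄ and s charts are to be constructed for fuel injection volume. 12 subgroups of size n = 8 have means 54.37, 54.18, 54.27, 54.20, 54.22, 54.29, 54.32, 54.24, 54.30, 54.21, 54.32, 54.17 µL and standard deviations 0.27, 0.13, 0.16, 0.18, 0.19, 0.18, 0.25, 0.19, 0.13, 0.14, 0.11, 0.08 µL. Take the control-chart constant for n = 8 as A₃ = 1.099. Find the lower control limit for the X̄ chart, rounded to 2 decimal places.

X̄̄ = (54.37 + 54.18 + 54.27 + 54.20 + 54.22 + 54.29 + 54.32 + 54.24 + 54.30 + 54.21 + 54.32 + 54.17) / 12 = 54.2575
s̄ = (0.27 + 0.13 + 0.16 + 0.18 + 0.19 + 0.18 + 0.25 + 0.19 + 0.13 + 0.14 + 0.11 + 0.08) / 12 = 0.1675
LCL = X̄̄ − A₃·s̄ = 54.2575 − 1.099 × 0.1675 = 54.0734

54.07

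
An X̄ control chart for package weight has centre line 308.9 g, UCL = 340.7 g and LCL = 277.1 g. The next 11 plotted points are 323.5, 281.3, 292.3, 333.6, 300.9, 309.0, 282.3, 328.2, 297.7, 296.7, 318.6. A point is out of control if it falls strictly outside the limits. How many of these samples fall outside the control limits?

0

All 11 points lie within [277.1, 340.7].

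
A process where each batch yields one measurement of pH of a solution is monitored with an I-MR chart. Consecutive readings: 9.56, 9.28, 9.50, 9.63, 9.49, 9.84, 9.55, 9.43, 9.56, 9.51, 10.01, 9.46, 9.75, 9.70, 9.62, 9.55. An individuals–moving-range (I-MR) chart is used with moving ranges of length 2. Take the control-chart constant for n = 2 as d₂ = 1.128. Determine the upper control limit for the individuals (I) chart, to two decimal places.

10.17

X̄ = (9.56 + 9.28 + 9.50 + 9.63 + 9.49 + 9.84 + 9.55 + 9.43 + 9.56 + 9.51 + 10.01 + 9.46 + 9.75 + 9.70 + 9.62 + 9.55) / 16 = 9.5900
Moving ranges: 0.28, 0.22, 0.13, 0.14, 0.35, 0.29, 0.12, 0.13, 0.05, 0.50, 0.55, 0.29, 0.05, 0.08, 0.07; M̄R̄ = 3.2500 / 15 = 0.2167
UCL = X̄ + 3·M̄R̄/d₂ = 9.5900 + 3 × 0.2167 / 1.128 = 10.1662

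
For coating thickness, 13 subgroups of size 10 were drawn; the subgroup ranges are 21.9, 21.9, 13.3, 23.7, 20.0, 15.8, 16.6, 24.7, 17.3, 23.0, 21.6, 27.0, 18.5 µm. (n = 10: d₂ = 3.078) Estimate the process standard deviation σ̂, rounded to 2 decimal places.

R̄ = (21.9 + 21.9 + 13.3 + 23.7 + 20.0 + 15.8 + 16.6 + 24.7 + 17.3 + 23.0 + 21.6 + 27.0 + 18.5) / 13 = 20.4077
σ̂ = R̄ / d₂ = 20.4077 / 3.078 = 6.6302

6.63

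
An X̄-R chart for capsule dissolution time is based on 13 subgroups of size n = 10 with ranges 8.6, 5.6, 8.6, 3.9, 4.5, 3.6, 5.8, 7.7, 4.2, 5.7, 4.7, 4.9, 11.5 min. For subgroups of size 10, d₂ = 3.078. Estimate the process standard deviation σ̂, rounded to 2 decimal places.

R̄ = (8.6 + 5.6 + 8.6 + 3.9 + 4.5 + 3.6 + 5.8 + 7.7 + 4.2 + 5.7 + 4.7 + 4.9 + 11.5) / 13 = 6.1000
σ̂ = R̄ / d₂ = 6.1000 / 3.078 = 1.9818

1.98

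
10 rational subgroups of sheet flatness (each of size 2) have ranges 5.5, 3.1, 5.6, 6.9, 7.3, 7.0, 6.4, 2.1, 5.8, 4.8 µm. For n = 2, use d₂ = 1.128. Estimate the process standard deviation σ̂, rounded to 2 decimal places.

R̄ = (5.5 + 3.1 + 5.6 + 6.9 + 7.3 + 7.0 + 6.4 + 2.1 + 5.8 + 4.8) / 10 = 5.4500
σ̂ = R̄ / d₂ = 5.4500 / 1.128 = 4.8316

4.83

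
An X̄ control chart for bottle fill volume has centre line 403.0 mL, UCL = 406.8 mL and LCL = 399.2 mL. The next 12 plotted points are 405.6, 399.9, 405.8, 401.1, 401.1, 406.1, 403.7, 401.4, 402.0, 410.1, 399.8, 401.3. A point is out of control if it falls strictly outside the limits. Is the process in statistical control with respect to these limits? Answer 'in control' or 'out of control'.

Compare each point to [399.2, 406.8]: sample 10 = 410.1 > UCL.

out of control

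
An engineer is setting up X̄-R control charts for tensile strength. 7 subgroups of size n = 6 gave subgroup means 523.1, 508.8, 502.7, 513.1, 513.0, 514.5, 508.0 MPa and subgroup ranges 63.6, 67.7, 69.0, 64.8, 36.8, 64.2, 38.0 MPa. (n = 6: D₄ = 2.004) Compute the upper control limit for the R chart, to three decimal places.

115.688

R̄ = (63.6 + 67.7 + 69.0 + 64.8 + 36.8 + 64.2 + 38.0) / 7 = 404.1000 / 7 = 57.7286
UCL_R = D₄·R̄ = 2.004 × 57.7286 = 115.6881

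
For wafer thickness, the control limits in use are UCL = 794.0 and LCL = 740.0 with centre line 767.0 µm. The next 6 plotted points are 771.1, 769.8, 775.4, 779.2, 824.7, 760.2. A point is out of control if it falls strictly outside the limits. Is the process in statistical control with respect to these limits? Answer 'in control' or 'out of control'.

out of control

Compare each point to [740.0, 794.0]: sample 5 = 824.7 > UCL.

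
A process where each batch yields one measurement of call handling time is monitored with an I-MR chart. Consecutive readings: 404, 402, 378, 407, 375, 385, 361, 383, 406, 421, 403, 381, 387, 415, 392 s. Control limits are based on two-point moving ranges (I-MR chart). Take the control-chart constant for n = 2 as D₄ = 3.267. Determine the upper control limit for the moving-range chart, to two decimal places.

Moving ranges: 2, 24, 29, 32, 10, 24, 22, 23, 15, 18, 22, 6, 28, 23; M̄R̄ = 278.0000 / 14 = 19.8571
UCL_MR = D₄·M̄R̄ = 3.267 × 19.8571 = 64.8733

64.87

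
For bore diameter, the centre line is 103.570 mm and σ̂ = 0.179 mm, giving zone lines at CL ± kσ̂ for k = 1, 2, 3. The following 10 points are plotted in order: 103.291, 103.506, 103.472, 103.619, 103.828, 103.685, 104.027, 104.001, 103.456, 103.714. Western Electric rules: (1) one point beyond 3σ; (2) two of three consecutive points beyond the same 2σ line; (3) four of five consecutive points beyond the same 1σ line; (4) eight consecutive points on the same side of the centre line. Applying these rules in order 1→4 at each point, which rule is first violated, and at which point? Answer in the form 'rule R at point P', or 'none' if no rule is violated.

rule 2 at point 8

Zone of each point (C = within 1σ̂, B = 1σ̂–2σ̂, A = 2σ̂–3σ̂, * = beyond 3σ̂; sign = side of CL): 1:-B, 2:-C, 3:-C, 4:+C, 5:+B, 6:+C, 7:+A, 8:+A, 9:-C, 10:+C
Rule 2 (two of three consecutive points beyond the same 2σ limit) is satisfied at point 8.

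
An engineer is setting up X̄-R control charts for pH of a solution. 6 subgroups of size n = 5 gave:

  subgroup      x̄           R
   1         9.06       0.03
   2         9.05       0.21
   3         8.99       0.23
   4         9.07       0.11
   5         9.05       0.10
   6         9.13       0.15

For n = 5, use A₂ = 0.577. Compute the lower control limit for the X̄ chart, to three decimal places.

8.979

X̄̄ = (9.06 + 9.05 + 8.99 + 9.07 + 9.05 + 9.13) / 6 = 54.3500 / 6 = 9.0583
R̄ = (0.03 + 0.21 + 0.23 + 0.11 + 0.10 + 0.15) / 6 = 0.8300 / 6 = 0.1383
LCL = X̄̄ − A₂·R̄ = 9.0583 − 0.577 × 0.1383 = 8.9785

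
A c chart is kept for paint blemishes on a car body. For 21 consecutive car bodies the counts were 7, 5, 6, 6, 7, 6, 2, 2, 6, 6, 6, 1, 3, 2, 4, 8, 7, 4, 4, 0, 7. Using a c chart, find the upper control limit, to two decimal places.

c̄ = (7 + 5 + 6 + 6 + 7 + 6 + 2 + 2 + 6 + 6 + 6 + 1 + 3 + 2 + 4 + 8 + 7 + 4 + 4 + 0 + 7) / 21 = 99 / 21 = 4.7143
UCL = c̄ + 3√c̄ = 4.7143 + 3 × √4.7143 = 4.7143 + 3 × 2.1712 = 11.2280

11.23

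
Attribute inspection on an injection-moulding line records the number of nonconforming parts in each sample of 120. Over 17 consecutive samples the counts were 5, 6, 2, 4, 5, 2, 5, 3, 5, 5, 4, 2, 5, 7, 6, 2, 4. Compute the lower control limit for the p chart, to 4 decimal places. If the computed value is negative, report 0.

0.0000

p̄ = Σdᵢ / (k·n) = 72 / (17 × 120) = 0.03529
LCL = p̄ − 3·√(p̄(1−p̄)/n) = 0.03529 − 3 × 0.01684 = -0.01524 → 0 (negative, so LCL = 0)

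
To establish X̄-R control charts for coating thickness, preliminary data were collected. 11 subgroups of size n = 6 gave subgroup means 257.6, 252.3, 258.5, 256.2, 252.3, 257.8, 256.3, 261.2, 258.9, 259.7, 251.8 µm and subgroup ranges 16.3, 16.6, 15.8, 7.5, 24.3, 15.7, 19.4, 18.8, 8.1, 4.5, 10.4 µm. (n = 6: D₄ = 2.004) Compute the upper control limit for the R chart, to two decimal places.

28.68

R̄ = (16.3 + 16.6 + 15.8 + 7.5 + 24.3 + 15.7 + 19.4 + 18.8 + 8.1 + 4.5 + 10.4) / 11 = 157.4000 / 11 = 14.3091
UCL_R = D₄·R̄ = 2.004 × 14.3091 = 28.6754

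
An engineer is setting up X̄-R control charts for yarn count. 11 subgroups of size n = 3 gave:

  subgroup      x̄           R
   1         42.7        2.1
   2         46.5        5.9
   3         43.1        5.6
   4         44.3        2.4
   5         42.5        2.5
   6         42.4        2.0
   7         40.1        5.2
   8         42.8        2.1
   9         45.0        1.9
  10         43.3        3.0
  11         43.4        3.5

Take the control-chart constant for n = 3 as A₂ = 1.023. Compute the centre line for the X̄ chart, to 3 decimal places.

43.282

X̄̄ = (42.7 + 46.5 + 43.1 + 44.3 + 42.5 + 42.4 + 40.1 + 42.8 + 45.0 + 43.3 + 43.4) / 11 = 476.1000 / 11 = 43.2818
CL = X̄̄ = 43.2818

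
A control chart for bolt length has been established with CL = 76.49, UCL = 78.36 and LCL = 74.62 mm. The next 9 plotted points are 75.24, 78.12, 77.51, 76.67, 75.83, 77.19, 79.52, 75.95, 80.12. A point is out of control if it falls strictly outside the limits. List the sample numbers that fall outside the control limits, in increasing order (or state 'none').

7, 9

Compare each point to [74.62, 78.36]: sample 7 = 79.52 > UCL; sample 9 = 80.12 > UCL.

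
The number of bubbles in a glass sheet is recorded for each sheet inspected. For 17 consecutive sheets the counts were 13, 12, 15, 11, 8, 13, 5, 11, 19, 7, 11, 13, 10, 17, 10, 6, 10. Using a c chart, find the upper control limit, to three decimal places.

21.291

c̄ = (13 + 12 + 15 + 11 + 8 + 13 + 5 + 11 + 19 + 7 + 11 + 13 + 10 + 17 + 10 + 6 + 10) / 17 = 191 / 17 = 11.2353
UCL = c̄ + 3√c̄ = 11.2353 + 3 × √11.2353 = 11.2353 + 3 × 3.3519 = 21.2910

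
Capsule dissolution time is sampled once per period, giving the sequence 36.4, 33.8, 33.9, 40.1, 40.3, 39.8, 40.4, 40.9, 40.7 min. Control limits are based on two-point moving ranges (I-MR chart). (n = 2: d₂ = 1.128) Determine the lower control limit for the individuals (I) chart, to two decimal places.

X̄ = (36.4 + 33.8 + 33.9 + 40.1 + 40.3 + 39.8 + 40.4 + 40.9 + 40.7) / 9 = 38.4778
Moving ranges: 2.6, 0.1, 6.2, 0.2, 0.5, 0.6, 0.5, 0.2; M̄R̄ = 10.9000 / 8 = 1.3625
LCL = X̄ − 3·M̄R̄/d₂ = 38.4778 − 3 × 1.3625 / 1.128 = 34.8541

34.85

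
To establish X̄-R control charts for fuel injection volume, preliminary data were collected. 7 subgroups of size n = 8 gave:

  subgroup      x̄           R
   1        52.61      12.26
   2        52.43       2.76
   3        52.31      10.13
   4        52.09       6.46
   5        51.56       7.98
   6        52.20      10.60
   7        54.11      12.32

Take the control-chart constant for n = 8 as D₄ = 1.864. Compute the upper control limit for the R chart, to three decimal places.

R̄ = (12.26 + 2.76 + 10.13 + 6.46 + 7.98 + 10.60 + 12.32) / 7 = 62.5100 / 7 = 8.9300
UCL_R = D₄·R̄ = 1.864 × 8.9300 = 16.6455

16.646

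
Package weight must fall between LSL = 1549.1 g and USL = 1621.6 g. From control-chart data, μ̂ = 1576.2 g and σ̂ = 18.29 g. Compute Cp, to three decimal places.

Cp = (USL − LSL) / (6σ̂) = (1621.6 − 1549.1) / (6 × 18.29) = 72.5000 / 109.7400 = 0.6607

0.661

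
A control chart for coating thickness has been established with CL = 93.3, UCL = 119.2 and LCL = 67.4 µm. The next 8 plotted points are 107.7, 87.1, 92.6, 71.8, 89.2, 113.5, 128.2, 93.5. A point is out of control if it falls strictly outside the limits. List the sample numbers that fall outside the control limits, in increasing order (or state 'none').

Compare each point to [67.4, 119.2]: sample 7 = 128.2 > UCL.

7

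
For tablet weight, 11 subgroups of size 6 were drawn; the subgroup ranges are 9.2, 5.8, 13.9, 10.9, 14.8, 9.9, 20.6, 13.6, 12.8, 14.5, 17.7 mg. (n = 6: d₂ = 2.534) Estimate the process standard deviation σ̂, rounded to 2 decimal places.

R̄ = (9.2 + 5.8 + 13.9 + 10.9 + 14.8 + 9.9 + 20.6 + 13.6 + 12.8 + 14.5 + 17.7) / 11 = 13.0636
σ̂ = R̄ / d₂ = 13.0636 / 2.534 = 5.1553

5.16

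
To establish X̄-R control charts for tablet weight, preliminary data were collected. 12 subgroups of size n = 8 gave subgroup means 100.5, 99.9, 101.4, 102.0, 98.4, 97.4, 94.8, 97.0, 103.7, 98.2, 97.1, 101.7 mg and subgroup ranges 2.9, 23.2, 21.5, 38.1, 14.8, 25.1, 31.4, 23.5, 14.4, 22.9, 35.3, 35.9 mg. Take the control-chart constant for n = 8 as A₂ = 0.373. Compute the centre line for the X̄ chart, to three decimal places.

X̄̄ = (100.5 + 99.9 + 101.4 + 102.0 + 98.4 + 97.4 + 94.8 + 97.0 + 103.7 + 98.2 + 97.1 + 101.7) / 12 = 1192.1000 / 12 = 99.3417
CL = X̄̄ = 99.3417

99.342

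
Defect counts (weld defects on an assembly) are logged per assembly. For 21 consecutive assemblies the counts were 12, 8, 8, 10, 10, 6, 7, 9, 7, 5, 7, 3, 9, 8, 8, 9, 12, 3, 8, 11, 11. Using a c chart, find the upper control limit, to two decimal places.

c̄ = (12 + 8 + 8 + 10 + 10 + 6 + 7 + 9 + 7 + 5 + 7 + 3 + 9 + 8 + 8 + 9 + 12 + 3 + 8 + 11 + 11) / 21 = 171 / 21 = 8.1429
UCL = c̄ + 3√c̄ = 8.1429 + 3 × √8.1429 = 8.1429 + 3 × 2.8536 = 16.7036

16.70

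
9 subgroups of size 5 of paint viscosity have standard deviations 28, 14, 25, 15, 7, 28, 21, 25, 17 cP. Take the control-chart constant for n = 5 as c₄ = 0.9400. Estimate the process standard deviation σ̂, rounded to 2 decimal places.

s̄ = (28 + 14 + 25 + 15 + 7 + 28 + 21 + 25 + 17) / 9 = 20.0000
σ̂ = s̄ / c₄ = 20.0000 / 0.9400 = 21.2766

21.28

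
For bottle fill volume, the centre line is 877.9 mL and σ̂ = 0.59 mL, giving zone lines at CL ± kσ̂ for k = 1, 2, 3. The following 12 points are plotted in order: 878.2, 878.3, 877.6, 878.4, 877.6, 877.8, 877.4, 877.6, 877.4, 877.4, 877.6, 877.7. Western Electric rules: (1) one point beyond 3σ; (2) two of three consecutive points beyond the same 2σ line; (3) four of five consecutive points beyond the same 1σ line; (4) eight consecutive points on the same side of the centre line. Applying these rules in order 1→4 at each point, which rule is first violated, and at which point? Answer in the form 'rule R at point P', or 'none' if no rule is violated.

Zone of each point (C = within 1σ̂, B = 1σ̂–2σ̂, A = 2σ̂–3σ̂, * = beyond 3σ̂; sign = side of CL): 1:+C, 2:+C, 3:-C, 4:+C, 5:-C, 6:-C, 7:-C, 8:-C, 9:-C, 10:-C, 11:-C, 12:-C
Rule 4 (eight consecutive points on the same side of the centre line) is satisfied at point 12.

rule 4 at point 12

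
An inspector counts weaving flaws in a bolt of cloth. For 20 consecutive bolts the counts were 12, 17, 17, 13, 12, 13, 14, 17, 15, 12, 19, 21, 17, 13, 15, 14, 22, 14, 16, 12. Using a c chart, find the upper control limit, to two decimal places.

c̄ = (12 + 17 + 17 + 13 + 12 + 13 + 14 + 17 + 15 + 12 + 19 + 21 + 17 + 13 + 15 + 14 + 22 + 14 + 16 + 12) / 20 = 305 / 20 = 15.2500
UCL = c̄ + 3√c̄ = 15.2500 + 3 × √15.2500 = 15.2500 + 3 × 3.9051 = 26.9654

26.97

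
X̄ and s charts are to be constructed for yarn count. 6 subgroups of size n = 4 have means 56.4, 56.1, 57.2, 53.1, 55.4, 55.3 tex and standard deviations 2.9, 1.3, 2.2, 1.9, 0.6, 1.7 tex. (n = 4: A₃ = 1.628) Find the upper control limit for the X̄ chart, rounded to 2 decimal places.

X̄̄ = (56.4 + 56.1 + 57.2 + 53.1 + 55.4 + 55.3) / 6 = 55.5833
s̄ = (2.9 + 1.3 + 2.2 + 1.9 + 0.6 + 1.7) / 6 = 1.7667
UCL = X̄̄ + A₃·s̄ = 55.5833 + 1.628 × 1.7667 = 58.4595

58.46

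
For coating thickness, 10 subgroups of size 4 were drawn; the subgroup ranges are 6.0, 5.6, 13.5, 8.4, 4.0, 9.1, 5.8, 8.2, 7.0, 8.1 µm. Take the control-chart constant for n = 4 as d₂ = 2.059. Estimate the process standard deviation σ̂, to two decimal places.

3.68

R̄ = (6.0 + 5.6 + 13.5 + 8.4 + 4.0 + 9.1 + 5.8 + 8.2 + 7.0 + 8.1) / 10 = 7.5700
σ̂ = R̄ / d₂ = 7.5700 / 2.059 = 3.6765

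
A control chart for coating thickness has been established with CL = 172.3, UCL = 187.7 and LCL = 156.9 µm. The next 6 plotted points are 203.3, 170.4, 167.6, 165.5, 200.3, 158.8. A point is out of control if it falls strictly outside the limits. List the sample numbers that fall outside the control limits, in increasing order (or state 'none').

1, 5

Compare each point to [156.9, 187.7]: sample 1 = 203.3 > UCL; sample 5 = 200.3 > UCL.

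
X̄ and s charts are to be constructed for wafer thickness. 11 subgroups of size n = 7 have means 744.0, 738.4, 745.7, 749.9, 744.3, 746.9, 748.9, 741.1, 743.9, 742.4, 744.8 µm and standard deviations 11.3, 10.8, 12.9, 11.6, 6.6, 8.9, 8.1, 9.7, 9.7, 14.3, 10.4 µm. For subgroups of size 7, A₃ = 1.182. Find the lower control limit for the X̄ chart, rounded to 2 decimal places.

X̄̄ = (744.0 + 738.4 + 745.7 + 749.9 + 744.3 + 746.9 + 748.9 + 741.1 + 743.9 + 742.4 + 744.8) / 11 = 744.5727
s̄ = (11.3 + 10.8 + 12.9 + 11.6 + 6.6 + 8.9 + 8.1 + 9.7 + 9.7 + 14.3 + 10.4) / 11 = 10.3909
LCL = X̄̄ − A₃·s̄ = 744.5727 − 1.182 × 10.3909 = 732.2907

732.29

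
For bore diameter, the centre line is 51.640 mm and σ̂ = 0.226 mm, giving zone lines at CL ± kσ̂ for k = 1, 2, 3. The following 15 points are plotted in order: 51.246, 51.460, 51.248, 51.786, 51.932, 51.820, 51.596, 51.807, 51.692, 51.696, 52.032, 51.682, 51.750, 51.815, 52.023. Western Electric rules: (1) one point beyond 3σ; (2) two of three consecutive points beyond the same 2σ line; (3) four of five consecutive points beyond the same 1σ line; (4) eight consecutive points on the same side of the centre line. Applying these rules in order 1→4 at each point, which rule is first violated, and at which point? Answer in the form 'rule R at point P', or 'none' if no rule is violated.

Zone of each point (C = within 1σ̂, B = 1σ̂–2σ̂, A = 2σ̂–3σ̂, * = beyond 3σ̂; sign = side of CL): 1:-B, 2:-C, 3:-B, 4:+C, 5:+B, 6:+C, 7:-C, 8:+C, 9:+C, 10:+C, 11:+B, 12:+C, 13:+C, 14:+C, 15:+B
Rule 4 (eight consecutive points on the same side of the centre line) is satisfied at point 15.

rule 4 at point 15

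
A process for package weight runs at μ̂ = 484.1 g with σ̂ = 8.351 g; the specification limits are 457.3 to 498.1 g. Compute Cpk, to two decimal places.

0.56

Cpu = (USL − μ̂) / (3σ̂) = (498.1 − 484.1) / (3 × 8.351) = 0.5588; Cpl = (μ̂ − LSL) / (3σ̂) = (484.1 − 457.3) / (3 × 8.351) = 1.0697; Cpk = min(Cpu, Cpl) = 0.5588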